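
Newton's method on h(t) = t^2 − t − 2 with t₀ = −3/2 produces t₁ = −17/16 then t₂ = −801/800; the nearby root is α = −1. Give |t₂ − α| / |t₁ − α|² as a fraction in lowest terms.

t₁ − α = −17/16 − (−1) = −17/16 + 1 = −1/16, so |t₁ − α| = 1/16.
t₂ − α = −801/800 − (−1) = −801/800 + 1 = −1/800, so |t₂ − α| = 1/800.
|t₁ − α|² = 1/256.
Ratio = (1/800) / (1/256) = 8/25.

8/25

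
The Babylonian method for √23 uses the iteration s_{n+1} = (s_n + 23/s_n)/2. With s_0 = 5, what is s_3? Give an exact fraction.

2649601/552480

s_1 = (5 + 23/5)/2 = 24/5.
s_2 = (24/5 + 23/(24/5))/2 = 1151/240.
s_3 = (1151/240 + 23/(1151/240))/2 = 2649601/552480.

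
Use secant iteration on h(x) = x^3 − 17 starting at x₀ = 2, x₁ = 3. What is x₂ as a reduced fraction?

47/19

h(2) = −9, h(3) = 10. x₂ = 3 − 10·(3 − 2)/(10 − (−9)) = 47/19.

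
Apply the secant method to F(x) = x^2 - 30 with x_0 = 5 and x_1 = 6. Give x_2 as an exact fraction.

60/11

F(5) = -5, F(6) = 6. x_2 = 6 - 6·(6 - 5)/(6 - (-5)) = 60/11.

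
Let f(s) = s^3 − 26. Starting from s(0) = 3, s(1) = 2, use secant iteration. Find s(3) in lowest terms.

3319/1118

f(3) = 1, f(2) = −18. s(2) = 2 − (−18)·(2 − 3)/((−18) − 1) = 56/19.
f(2) = −18, f(56/19) = −2718/6859. s(3) = (56/19) − (−2718/6859)·((56/19) − 2)/((−2718/6859) − (−18)) = 3319/1118.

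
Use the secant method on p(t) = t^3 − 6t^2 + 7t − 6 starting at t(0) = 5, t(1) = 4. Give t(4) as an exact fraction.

89427543/18627802

p(5) = 4, p(4) = −10. t(2) = 4 − (−10)·(4 − 5)/((−10) − 4) = 33/7.
p(4) = −10, p(33/7) = −540/343. t(3) = (33/7) − (−540/343)·((33/7) − 4)/((−540/343) − (−10)) = 1401/289.
p(33/7) = −540/343, p(1401/289) = 20652300/24137569. t(4) = (1401/289) − (20652300/24137569)·((1401/289) − (33/7))/((20652300/24137569) − (−540/343)) = 89427543/18627802.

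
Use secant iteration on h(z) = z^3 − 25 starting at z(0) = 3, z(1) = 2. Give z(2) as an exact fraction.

55/19

h(3) = 2, h(2) = −17. z(2) = 2 − (−17)·(2 − 3)/((−17) − 2) = 55/19.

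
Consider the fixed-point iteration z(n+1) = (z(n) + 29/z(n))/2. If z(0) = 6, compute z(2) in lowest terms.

8401/1560

z(1) = (6 + 29/6)/2 = 65/12.
z(2) = (65/12 + 29/(65/12))/2 = 8401/1560.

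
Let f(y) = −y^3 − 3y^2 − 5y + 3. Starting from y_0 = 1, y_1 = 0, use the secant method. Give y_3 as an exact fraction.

27/55

f(1) = −6, f(0) = 3. y_2 = 0 − 3·(0 − 1)/(3 − (−6)) = 1/3.
f(0) = 3, f(1/3) = 26/27. y_3 = (1/3) − (26/27)·((1/3) − 0)/((26/27) − 3) = 27/55.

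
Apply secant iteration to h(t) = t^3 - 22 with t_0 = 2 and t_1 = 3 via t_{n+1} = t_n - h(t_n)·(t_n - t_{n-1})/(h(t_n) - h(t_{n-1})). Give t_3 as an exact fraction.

24946/8917

h(2) = -14, h(3) = 5. t_2 = 3 - 5·(3 - 2)/(5 - (-14)) = 52/19.
h(3) = 5, h(52/19) = -10290/6859. t_3 = (52/19) - (-10290/6859)·((52/19) - 3)/((-10290/6859) - 5) = 24946/8917.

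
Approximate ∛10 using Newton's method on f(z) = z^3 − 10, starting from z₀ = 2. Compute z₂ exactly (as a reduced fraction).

3277/1521

f'(z) = 3z^2.
f(2) = −2, f'(2) = 12, so z₁ = 2 − (−2)/12 = 13/6.
f(13/6) = 37/216, f'(13/6) = 169/12, so z₂ = (13/6) − (37/216)/(169/12) = 3277/1521.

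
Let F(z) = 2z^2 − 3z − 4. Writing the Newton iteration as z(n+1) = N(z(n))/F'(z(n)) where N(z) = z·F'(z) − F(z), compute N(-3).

F'(z) = 4z − 3.
N(z) = z·F'(z) − F(z) = z·(4z − 3) − (2z^2 − 3z − 4) = 2z^2 + 4.
N(-3) = 22.

22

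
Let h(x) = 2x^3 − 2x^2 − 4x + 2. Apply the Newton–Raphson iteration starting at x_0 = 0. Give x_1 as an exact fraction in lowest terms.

h'(x) = 6x^2 − 4x − 4.
h(0) = 2, h'(0) = −4, so x_1 = 0 − 2/(−4) = 1/2.

1/2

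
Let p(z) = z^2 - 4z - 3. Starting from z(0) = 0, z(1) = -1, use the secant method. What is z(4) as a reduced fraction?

-237/367

p(0) = -3, p(-1) = 2. z(2) = (-1) - 2·((-1) - 0)/(2 - (-3)) = -3/5.
p(-1) = 2, p(-3/5) = -6/25. z(3) = (-3/5) - (-6/25)·((-3/5) - (-1))/((-6/25) - 2) = -9/14.
p(-3/5) = -6/25, p(-9/14) = -3/196. z(4) = (-9/14) - (-3/196)·((-9/14) - (-3/5))/((-3/196) - (-6/25)) = -237/367.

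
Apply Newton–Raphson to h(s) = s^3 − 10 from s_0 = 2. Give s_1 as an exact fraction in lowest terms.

13/6

h'(s) = 3s^2.
h(2) = −2, h'(2) = 12, so s_1 = 2 − (−2)/12 = 13/6.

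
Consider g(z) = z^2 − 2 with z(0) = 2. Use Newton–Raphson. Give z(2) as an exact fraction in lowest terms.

g'(z) = 2z.
g(2) = 2, g'(2) = 4, so z(1) = 2 − 2/4 = 3/2.
g(3/2) = 1/4, g'(3/2) = 3, so z(2) = (3/2) − (1/4)/3 = 17/12.

17/12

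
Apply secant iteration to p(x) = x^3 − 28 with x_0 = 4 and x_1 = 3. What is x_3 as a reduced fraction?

113260/37297

p(4) = 36, p(3) = −1. x_2 = 3 − (−1)·(3 − 4)/((−1) − 36) = 112/37.
p(3) = −1, p(112/37) = −13356/50653. x_3 = (112/37) − (−13356/50653)·((112/37) − 3)/((−13356/50653) − (−1)) = 113260/37297.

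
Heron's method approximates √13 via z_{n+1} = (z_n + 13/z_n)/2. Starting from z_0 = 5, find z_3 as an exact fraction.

z_1 = (5 + 13/5)/2 = 19/5.
z_2 = (19/5 + 13/(19/5))/2 = 343/95.
z_3 = (343/95 + 13/(343/95))/2 = 117487/32585.

117487/32585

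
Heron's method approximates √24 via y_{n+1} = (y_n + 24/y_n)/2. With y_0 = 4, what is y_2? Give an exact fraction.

49/10

y_1 = (4 + 24/4)/2 = 5.
y_2 = (5 + 24/5)/2 = 49/10.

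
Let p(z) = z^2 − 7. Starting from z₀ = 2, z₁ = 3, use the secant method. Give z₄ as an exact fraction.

p(2) = −3, p(3) = 2. z₂ = 3 − 2·(3 − 2)/(2 − (−3)) = 13/5.
p(3) = 2, p(13/5) = −6/25. z₃ = (13/5) − (−6/25)·((13/5) − 3)/((−6/25) − 2) = 37/14.
p(13/5) = −6/25, p(37/14) = −3/196. z₄ = (37/14) − (−3/196)·((37/14) − (13/5))/((−3/196) − (−6/25)) = 971/367.

971/367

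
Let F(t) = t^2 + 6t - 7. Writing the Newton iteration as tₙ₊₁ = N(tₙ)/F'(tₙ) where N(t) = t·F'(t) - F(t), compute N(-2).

11

F'(t) = 2t + 6.
N(t) = t·F'(t) - F(t) = t·(2t + 6) - (t^2 + 6t - 7) = t^2 + 7.
N(-2) = 11.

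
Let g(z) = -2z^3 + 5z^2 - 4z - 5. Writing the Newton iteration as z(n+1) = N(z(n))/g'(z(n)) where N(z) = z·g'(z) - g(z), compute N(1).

6

g'(z) = -6z^2 + 10z - 4.
N(z) = z·g'(z) - g(z) = z·(-6z^2 + 10z - 4) - (-2z^3 + 5z^2 - 4z - 5) = -4z^3 + 5z^2 + 5.
N(1) = 6.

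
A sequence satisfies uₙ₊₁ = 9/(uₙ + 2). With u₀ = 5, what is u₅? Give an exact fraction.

u₁ = 9/(5 + 2) = 9/7.
u₂ = 9/(9/7 + 2) = 63/23.
u₃ = 9/(63/23 + 2) = 207/109.
u₄ = 9/(207/109 + 2) = 981/425.
u₅ = 9/(981/425 + 2) = 3825/1831.

3825/1831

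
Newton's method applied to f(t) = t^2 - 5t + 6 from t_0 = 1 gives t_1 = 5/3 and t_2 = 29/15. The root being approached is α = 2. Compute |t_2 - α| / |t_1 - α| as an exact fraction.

1/5

t_1 - α = 5/3 - 2 = -1/3, so |t_1 - α| = 1/3.
t_2 - α = 29/15 - 2 = -1/15, so |t_2 - α| = 1/15.
Ratio = (1/15) / (1/3) = 1/5.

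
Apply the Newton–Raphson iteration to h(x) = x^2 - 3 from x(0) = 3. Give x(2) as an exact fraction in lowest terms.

7/4

h'(x) = 2x.
h(3) = 6, h'(3) = 6, so x(1) = 3 - 6/6 = 2.
h(2) = 1, h'(2) = 4, so x(2) = 2 - 1/4 = 7/4.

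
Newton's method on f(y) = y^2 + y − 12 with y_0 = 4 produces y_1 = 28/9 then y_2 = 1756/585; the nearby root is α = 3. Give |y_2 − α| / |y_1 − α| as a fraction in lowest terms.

y_1 − α = 28/9 − 3 = 1/9, so |y_1 − α| = 1/9.
y_2 − α = 1756/585 − 3 = 1/585, so |y_2 − α| = 1/585.
Ratio = (1/585) / (1/9) = 1/65.

1/65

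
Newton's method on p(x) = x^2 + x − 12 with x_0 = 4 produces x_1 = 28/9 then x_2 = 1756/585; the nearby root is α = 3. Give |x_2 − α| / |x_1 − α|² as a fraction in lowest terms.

x_1 − α = 28/9 − 3 = 1/9, so |x_1 − α| = 1/9.
x_2 − α = 1756/585 − 3 = 1/585, so |x_2 − α| = 1/585.
|x_1 − α|² = 1/81.
Ratio = (1/585) / (1/81) = 9/65.

9/65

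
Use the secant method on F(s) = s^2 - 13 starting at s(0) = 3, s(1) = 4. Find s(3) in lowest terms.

F(3) = -4, F(4) = 3. s(2) = 4 - 3·(4 - 3)/(3 - (-4)) = 25/7.
F(4) = 3, F(25/7) = -12/49. s(3) = (25/7) - (-12/49)·((25/7) - 4)/((-12/49) - 3) = 191/53.

191/53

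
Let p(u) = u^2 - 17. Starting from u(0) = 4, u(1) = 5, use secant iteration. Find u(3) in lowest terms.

p(4) = -1, p(5) = 8. u(2) = 5 - 8·(5 - 4)/(8 - (-1)) = 37/9.
p(5) = 8, p(37/9) = -8/81. u(3) = (37/9) - (-8/81)·((37/9) - 5)/((-8/81) - 8) = 169/41.

169/41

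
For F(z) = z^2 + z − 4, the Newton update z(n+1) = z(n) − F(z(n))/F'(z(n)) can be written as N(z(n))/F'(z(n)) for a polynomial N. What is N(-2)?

F'(z) = 2z + 1.
N(z) = z·F'(z) − F(z) = z·(2z + 1) − (z^2 + z − 4) = z^2 + 4.
N(-2) = 8.

8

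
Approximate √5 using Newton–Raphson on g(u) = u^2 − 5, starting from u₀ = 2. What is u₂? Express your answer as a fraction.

g'(u) = 2u.
g(2) = −1, g'(2) = 4, so u₁ = 2 − (−1)/4 = 9/4.
g(9/4) = 1/16, g'(9/4) = 9/2, so u₂ = (9/4) − (1/16)/(9/2) = 161/72.

161/72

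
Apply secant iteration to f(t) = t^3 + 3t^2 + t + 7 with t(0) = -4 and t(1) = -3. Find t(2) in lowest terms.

f(-4) = -13, f(-3) = 4. t(2) = (-3) - 4·((-3) - (-4))/(4 - (-13)) = -55/17.

-55/17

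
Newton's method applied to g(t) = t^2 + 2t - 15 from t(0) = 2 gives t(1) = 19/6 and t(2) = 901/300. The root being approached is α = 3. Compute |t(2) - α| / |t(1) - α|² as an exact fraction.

t(1) - α = 19/6 - 3 = 1/6, so |t(1) - α| = 1/6.
t(2) - α = 901/300 - 3 = 1/300, so |t(2) - α| = 1/300.
|t(1) - α|² = 1/36.
Ratio = (1/300) / (1/36) = 3/25.

3/25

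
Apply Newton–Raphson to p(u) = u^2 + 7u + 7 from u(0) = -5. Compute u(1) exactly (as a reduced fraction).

-6

p'(u) = 2u + 7.
p(-5) = -3, p'(-5) = -3, so u(1) = (-5) - (-3)/(-3) = -6.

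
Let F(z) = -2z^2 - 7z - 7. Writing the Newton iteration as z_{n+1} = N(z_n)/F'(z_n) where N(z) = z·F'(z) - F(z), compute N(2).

F'(z) = -4z - 7.
N(z) = z·F'(z) - F(z) = z·(-4z - 7) - (-2z^2 - 7z - 7) = -2z^2 + 7.
N(2) = -1.

-1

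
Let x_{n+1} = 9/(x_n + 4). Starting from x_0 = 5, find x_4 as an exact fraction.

261/161

x_1 = 9/(5 + 4) = 1.
x_2 = 9/(1 + 4) = 9/5.
x_3 = 9/(9/5 + 4) = 45/29.
x_4 = 9/(45/29 + 4) = 261/161.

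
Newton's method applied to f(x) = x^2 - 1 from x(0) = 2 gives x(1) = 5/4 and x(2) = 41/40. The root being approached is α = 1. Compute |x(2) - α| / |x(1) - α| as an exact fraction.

1/10

x(1) - α = 5/4 - 1 = 1/4, so |x(1) - α| = 1/4.
x(2) - α = 41/40 - 1 = 1/40, so |x(2) - α| = 1/40.
Ratio = (1/40) / (1/4) = 1/10.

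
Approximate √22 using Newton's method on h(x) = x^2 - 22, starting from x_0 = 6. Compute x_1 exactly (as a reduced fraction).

h'(x) = 2x.
h(6) = 14, h'(6) = 12, so x_1 = 6 - 14/12 = 29/6.

29/6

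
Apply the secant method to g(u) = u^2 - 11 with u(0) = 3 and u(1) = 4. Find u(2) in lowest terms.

g(3) = -2, g(4) = 5. u(2) = 4 - 5·(4 - 3)/(5 - (-2)) = 23/7.

23/7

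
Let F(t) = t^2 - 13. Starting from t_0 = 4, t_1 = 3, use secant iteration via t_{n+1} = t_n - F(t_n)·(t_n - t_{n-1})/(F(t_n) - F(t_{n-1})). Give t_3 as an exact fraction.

83/23

F(4) = 3, F(3) = -4. t_2 = 3 - (-4)·(3 - 4)/((-4) - 3) = 25/7.
F(3) = -4, F(25/7) = -12/49. t_3 = (25/7) - (-12/49)·((25/7) - 3)/((-12/49) - (-4)) = 83/23.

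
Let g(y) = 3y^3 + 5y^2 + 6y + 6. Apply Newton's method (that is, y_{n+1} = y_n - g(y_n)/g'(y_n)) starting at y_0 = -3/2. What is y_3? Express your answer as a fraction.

g'(y) = 9y^2 + 10y + 6.
g(-3/2) = -15/8, g'(-3/2) = 45/4, so y_1 = (-3/2) - (-15/8)/(45/4) = -4/3.
g(-4/3) = -2/9, g'(-4/3) = 26/3, so y_2 = (-4/3) - (-2/9)/(26/3) = -17/13.
g(-17/13) = -10/2197, g'(-17/13) = 1405/169, so y_3 = (-17/13) - (-10/2197)/(1405/169) = -4775/3653.

-4775/3653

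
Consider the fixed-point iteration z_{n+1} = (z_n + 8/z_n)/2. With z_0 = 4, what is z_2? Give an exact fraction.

z_1 = (4 + 8/4)/2 = 3.
z_2 = (3 + 8/3)/2 = 17/6.

17/6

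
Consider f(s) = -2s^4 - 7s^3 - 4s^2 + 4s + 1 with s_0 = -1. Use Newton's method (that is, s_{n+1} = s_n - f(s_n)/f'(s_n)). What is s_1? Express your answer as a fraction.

-3

f'(s) = -8s^3 - 21s^2 - 8s + 4.
f(-1) = -2, f'(-1) = -1, so s_1 = (-1) - (-2)/(-1) = -3.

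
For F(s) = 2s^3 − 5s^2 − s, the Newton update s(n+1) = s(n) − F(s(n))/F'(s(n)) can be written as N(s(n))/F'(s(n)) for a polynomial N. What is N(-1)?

F'(s) = 6s^2 − 10s − 1.
N(s) = s·F'(s) − F(s) = s·(6s^2 − 10s − 1) − (2s^3 − 5s^2 − s) = 4s^3 − 5s^2.
N(-1) = −9.

−9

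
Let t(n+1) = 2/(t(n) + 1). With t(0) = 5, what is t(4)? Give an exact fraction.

t(1) = 2/(5 + 1) = 1/3.
t(2) = 2/(1/3 + 1) = 3/2.
t(3) = 2/(3/2 + 1) = 4/5.
t(4) = 2/(4/5 + 1) = 10/9.

10/9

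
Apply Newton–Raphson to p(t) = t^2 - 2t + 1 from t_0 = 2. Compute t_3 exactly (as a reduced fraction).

p'(t) = 2t - 2.
p(2) = 1, p'(2) = 2, so t_1 = 2 - 1/2 = 3/2.
p(3/2) = 1/4, p'(3/2) = 1, so t_2 = (3/2) - (1/4)/1 = 5/4.
p(5/4) = 1/16, p'(5/4) = 1/2, so t_3 = (5/4) - (1/16)/(1/2) = 9/8.

9/8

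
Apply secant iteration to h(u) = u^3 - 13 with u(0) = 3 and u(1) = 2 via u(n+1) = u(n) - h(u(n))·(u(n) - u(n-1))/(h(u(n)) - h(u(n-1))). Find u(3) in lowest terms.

h(3) = 14, h(2) = -5. u(2) = 2 - (-5)·(2 - 3)/((-5) - 14) = 43/19.
h(2) = -5, h(43/19) = -9660/6859. u(3) = (43/19) - (-9660/6859)·((43/19) - 2)/((-9660/6859) - (-5)) = 11659/4927.

11659/4927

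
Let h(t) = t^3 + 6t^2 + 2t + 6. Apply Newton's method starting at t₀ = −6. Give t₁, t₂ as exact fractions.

t₁ = −111/19, t₂ = −1371822/235163

h'(t) = 3t^2 + 12t + 2.
h(−6) = −6, h'(−6) = 38, so t₁ = (−6) − (−6)/38 = −111/19.
h(−111/19) = −2025/6859, h'(−111/19) = 12377/361, so t₂ = (−111/19) − (−2025/6859)/(12377/361) = −1371822/235163.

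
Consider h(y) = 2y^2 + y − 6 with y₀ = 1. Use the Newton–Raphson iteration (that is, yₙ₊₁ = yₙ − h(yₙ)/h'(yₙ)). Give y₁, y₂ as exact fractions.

y₁ = 8/5, y₂ = 278/185

h'(y) = 4y + 1.
h(1) = −3, h'(1) = 5, so y₁ = 1 − (−3)/5 = 8/5.
h(8/5) = 18/25, h'(8/5) = 37/5, so y₂ = (8/5) − (18/25)/(37/5) = 278/185.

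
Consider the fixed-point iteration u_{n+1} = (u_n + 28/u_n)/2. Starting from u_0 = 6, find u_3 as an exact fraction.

u_1 = (6 + 28/6)/2 = 16/3.
u_2 = (16/3 + 28/(16/3))/2 = 127/24.
u_3 = (127/24 + 28/(127/24))/2 = 32257/6096.

32257/6096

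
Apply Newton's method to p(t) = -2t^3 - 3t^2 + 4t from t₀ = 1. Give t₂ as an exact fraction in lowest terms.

637/748

p'(t) = -6t^2 - 6t + 4.
p(1) = -1, p'(1) = -8, so t₁ = 1 - (-1)/(-8) = 7/8.
p(7/8) = -35/256, p'(7/8) = -187/32, so t₂ = (7/8) - (-35/256)/(-187/32) = 637/748.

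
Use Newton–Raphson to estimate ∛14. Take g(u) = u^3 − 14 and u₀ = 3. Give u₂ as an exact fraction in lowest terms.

452213/187272

g'(u) = 3u^2.
g(3) = 13, g'(3) = 27, so u₁ = 3 − 13/27 = 68/27.
g(68/27) = 38870/19683, g'(68/27) = 4624/243, so u₂ = (68/27) − (38870/19683)/(4624/243) = 452213/187272.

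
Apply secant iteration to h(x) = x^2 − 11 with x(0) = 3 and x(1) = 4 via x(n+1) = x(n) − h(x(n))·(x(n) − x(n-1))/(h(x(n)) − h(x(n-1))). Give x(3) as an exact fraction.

h(3) = −2, h(4) = 5. x(2) = 4 − 5·(4 − 3)/(5 − (−2)) = 23/7.
h(4) = 5, h(23/7) = −10/49. x(3) = (23/7) − (−10/49)·((23/7) − 4)/((−10/49) − 5) = 169/51.

169/51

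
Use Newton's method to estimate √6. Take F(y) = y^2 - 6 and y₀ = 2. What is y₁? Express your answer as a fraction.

F'(y) = 2y.
F(2) = -2, F'(2) = 4, so y₁ = 2 - (-2)/4 = 5/2.

5/2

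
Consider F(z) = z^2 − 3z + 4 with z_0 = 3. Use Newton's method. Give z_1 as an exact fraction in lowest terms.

F'(z) = 2z − 3.
F(3) = 4, F'(3) = 3, so z_1 = 3 − 4/3 = 5/3.

5/3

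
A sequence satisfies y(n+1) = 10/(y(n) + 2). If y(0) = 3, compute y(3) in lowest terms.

20/9

y(1) = 10/(3 + 2) = 2.
y(2) = 10/(2 + 2) = 5/2.
y(3) = 10/(5/2 + 2) = 20/9.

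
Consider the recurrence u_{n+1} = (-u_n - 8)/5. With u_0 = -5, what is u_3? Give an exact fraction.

-163/125

u_1 = (-(-5) - 8)/5 = -3/5.
u_2 = (-(-3/5) - 8)/5 = -37/25.
u_3 = (-(-37/25) - 8)/5 = -163/125.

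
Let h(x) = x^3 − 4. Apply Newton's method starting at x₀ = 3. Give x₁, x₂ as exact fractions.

h'(x) = 3x^2.
h(3) = 23, h'(3) = 27, so x₁ = 3 − 23/27 = 58/27.
h(58/27) = 116380/19683, h'(58/27) = 3364/243, so x₂ = (58/27) − (116380/19683)/(3364/243) = 117239/68121.

x₁ = 58/27, x₂ = 117239/68121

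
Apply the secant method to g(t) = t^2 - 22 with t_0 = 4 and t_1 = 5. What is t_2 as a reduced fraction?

g(4) = -6, g(5) = 3. t_2 = 5 - 3·(5 - 4)/(3 - (-6)) = 14/3.

14/3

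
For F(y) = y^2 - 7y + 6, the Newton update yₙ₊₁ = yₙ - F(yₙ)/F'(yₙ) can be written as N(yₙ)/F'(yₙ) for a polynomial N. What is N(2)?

F'(y) = 2y - 7.
N(y) = y·F'(y) - F(y) = y·(2y - 7) - (y^2 - 7y + 6) = y^2 - 6.
N(2) = -2.

-2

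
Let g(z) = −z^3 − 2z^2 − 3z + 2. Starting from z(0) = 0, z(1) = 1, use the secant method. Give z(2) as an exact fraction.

1/3

g(0) = 2, g(1) = −4. z(2) = 1 − (−4)·(1 − 0)/((−4) − 2) = 1/3.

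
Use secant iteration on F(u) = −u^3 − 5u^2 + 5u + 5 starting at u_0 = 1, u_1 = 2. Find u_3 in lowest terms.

7325/5541

F(1) = 4, F(2) = −13. u_2 = 2 − (−13)·(2 − 1)/((−13) − 4) = 21/17.
F(2) = −13, F(21/17) = 8164/4913. u_3 = (21/17) − (8164/4913)·((21/17) − 2)/((8164/4913) − (−13)) = 7325/5541.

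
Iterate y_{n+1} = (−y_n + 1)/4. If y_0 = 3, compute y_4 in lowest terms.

y_1 = (−3 + 1)/4 = −1/2.
y_2 = (−(−1/2) + 1)/4 = 3/8.
y_3 = (−(3/8) + 1)/4 = 5/32.
y_4 = (−(5/32) + 1)/4 = 27/128.

27/128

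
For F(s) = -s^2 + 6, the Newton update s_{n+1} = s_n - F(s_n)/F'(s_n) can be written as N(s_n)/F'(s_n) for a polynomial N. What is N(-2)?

-10

F'(s) = -2s.
N(s) = s·F'(s) - F(s) = s·(-2s) - (-s^2 + 6) = -s^2 - 6.
N(-2) = -10.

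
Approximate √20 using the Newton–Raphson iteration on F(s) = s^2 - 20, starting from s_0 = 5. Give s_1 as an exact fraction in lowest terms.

F'(s) = 2s.
F(5) = 5, F'(5) = 10, so s_1 = 5 - 5/10 = 9/2.

9/2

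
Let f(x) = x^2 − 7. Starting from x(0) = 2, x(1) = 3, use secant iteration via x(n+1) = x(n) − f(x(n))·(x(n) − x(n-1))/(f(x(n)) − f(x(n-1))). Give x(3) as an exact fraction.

f(2) = −3, f(3) = 2. x(2) = 3 − 2·(3 − 2)/(2 − (−3)) = 13/5.
f(3) = 2, f(13/5) = −6/25. x(3) = (13/5) − (−6/25)·((13/5) − 3)/((−6/25) − 2) = 37/14.

37/14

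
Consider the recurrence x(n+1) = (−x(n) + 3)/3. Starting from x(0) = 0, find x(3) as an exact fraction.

7/9

x(1) = (−0 + 3)/3 = 1.
x(2) = (−1 + 3)/3 = 2/3.
x(3) = (−(2/3) + 3)/3 = 7/9.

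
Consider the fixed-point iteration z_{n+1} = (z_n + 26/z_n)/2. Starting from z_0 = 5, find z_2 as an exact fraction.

z_1 = (5 + 26/5)/2 = 51/10.
z_2 = (51/10 + 26/(51/10))/2 = 5201/1020.

5201/1020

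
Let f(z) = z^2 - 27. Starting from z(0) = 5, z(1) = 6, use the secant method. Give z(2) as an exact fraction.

57/11

f(5) = -2, f(6) = 9. z(2) = 6 - 9·(6 - 5)/(9 - (-2)) = 57/11.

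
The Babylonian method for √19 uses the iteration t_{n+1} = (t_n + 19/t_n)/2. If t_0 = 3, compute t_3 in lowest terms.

t_1 = (3 + 19/3)/2 = 14/3.
t_2 = (14/3 + 19/(14/3))/2 = 367/84.
t_3 = (367/84 + 19/(367/84))/2 = 268753/61656.

268753/61656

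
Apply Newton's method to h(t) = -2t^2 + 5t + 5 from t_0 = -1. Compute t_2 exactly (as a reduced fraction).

-503/657

h'(t) = -4t + 5.
h(-1) = -2, h'(-1) = 9, so t_1 = (-1) - (-2)/9 = -7/9.
h(-7/9) = -8/81, h'(-7/9) = 73/9, so t_2 = (-7/9) - (-8/81)/(73/9) = -503/657.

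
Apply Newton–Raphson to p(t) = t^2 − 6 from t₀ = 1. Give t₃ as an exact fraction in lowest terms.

p'(t) = 2t.
p(1) = −5, p'(1) = 2, so t₁ = 1 − (−5)/2 = 7/2.
p(7/2) = 25/4, p'(7/2) = 7, so t₂ = (7/2) − (25/4)/7 = 73/28.
p(73/28) = 625/784, p'(73/28) = 73/14, so t₃ = (73/28) − (625/784)/(73/14) = 10033/4088.

10033/4088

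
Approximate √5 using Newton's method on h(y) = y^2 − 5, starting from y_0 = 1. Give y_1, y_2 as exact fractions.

h'(y) = 2y.
h(1) = −4, h'(1) = 2, so y_1 = 1 − (−4)/2 = 3.
h(3) = 4, h'(3) = 6, so y_2 = 3 − 4/6 = 7/3.

y_1 = 3, y_2 = 7/3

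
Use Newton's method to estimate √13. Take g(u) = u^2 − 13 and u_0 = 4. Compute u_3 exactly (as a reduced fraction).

5597777/1552544

g'(u) = 2u.
g(4) = 3, g'(4) = 8, so u_1 = 4 − 3/8 = 29/8.
g(29/8) = 9/64, g'(29/8) = 29/4, so u_2 = (29/8) − (9/64)/(29/4) = 1673/464.
g(1673/464) = 81/215296, g'(1673/464) = 1673/232, so u_3 = (1673/464) − (81/215296)/(1673/232) = 5597777/1552544.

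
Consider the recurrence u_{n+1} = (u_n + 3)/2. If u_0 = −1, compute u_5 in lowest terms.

u_1 = ((−1) + 3)/2 = 1.
u_2 = (1 + 3)/2 = 2.
u_3 = (2 + 3)/2 = 5/2.
u_4 = ((5/2) + 3)/2 = 11/4.
u_5 = ((11/4) + 3)/2 = 23/8.

23/8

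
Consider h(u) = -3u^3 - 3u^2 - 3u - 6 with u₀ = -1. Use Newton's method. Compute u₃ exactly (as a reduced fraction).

h'(u) = -9u^2 - 6u - 3.
h(-1) = -3, h'(-1) = -6, so u₁ = (-1) - (-3)/(-6) = -3/2.
h(-3/2) = 15/8, h'(-3/2) = -57/4, so u₂ = (-3/2) - (15/8)/(-57/4) = -26/19.
h(-26/19) = 1200/6859, h'(-26/19) = -4203/361, so u₃ = (-26/19) - (1200/6859)/(-4203/361) = -36026/26619.

-36026/26619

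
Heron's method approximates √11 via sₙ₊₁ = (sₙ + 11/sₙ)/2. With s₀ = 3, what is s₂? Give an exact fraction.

199/60

s₁ = (3 + 11/3)/2 = 10/3.
s₂ = (10/3 + 11/(10/3))/2 = 199/60.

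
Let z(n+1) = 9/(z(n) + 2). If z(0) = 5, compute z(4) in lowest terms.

981/425

z(1) = 9/(5 + 2) = 9/7.
z(2) = 9/(9/7 + 2) = 63/23.
z(3) = 9/(63/23 + 2) = 207/109.
z(4) = 9/(207/109 + 2) = 981/425.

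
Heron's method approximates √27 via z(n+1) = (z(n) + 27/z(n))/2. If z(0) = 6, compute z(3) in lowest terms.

56451/10864

z(1) = (6 + 27/6)/2 = 21/4.
z(2) = (21/4 + 27/(21/4))/2 = 291/56.
z(3) = (291/56 + 27/(291/56))/2 = 56451/10864.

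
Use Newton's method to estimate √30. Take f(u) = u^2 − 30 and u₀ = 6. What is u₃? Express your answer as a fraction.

116161/21208

f'(u) = 2u.
f(6) = 6, f'(6) = 12, so u₁ = 6 − 6/12 = 11/2.
f(11/2) = 1/4, f'(11/2) = 11, so u₂ = (11/2) − (1/4)/11 = 241/44.
f(241/44) = 1/1936, f'(241/44) = 241/22, so u₃ = (241/44) − (1/1936)/(241/22) = 116161/21208.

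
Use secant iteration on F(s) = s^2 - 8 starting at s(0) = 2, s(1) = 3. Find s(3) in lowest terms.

F(2) = -4, F(3) = 1. s(2) = 3 - 1·(3 - 2)/(1 - (-4)) = 14/5.
F(3) = 1, F(14/5) = -4/25. s(3) = (14/5) - (-4/25)·((14/5) - 3)/((-4/25) - 1) = 82/29.

82/29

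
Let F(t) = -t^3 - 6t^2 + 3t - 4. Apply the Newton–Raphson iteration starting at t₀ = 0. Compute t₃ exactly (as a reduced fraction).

F'(t) = -3t^2 - 12t + 3.
F(0) = -4, F'(0) = 3, so t₁ = 0 - (-4)/3 = 4/3.
F(4/3) = -352/27, F'(4/3) = -55/3, so t₂ = (4/3) - (-352/27)/(-55/3) = 28/45.
F(28/45) = -428032/91125, F'(28/45) = -3799/675, so t₃ = (28/45) - (-428032/91125)/(-3799/675) = -108916/512865.

-108916/512865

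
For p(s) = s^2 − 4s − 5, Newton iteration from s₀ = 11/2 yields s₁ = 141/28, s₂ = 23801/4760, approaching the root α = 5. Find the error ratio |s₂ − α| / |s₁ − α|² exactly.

s₁ − α = 141/28 − 5 = 1/28, so |s₁ − α| = 1/28.
s₂ − α = 23801/4760 − 5 = 1/4760, so |s₂ − α| = 1/4760.
|s₁ − α|² = 1/784.
Ratio = (1/4760) / (1/784) = 14/85.

14/85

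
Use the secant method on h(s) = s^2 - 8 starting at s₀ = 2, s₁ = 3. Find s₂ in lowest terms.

h(2) = -4, h(3) = 1. s₂ = 3 - 1·(3 - 2)/(1 - (-4)) = 14/5.

14/5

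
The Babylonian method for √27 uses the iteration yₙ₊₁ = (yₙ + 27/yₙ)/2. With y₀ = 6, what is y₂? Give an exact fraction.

291/56

y₁ = (6 + 27/6)/2 = 21/4.
y₂ = (21/4 + 27/(21/4))/2 = 291/56.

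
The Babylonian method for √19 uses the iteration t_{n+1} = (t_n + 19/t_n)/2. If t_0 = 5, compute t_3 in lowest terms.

1839281/421960

t_1 = (5 + 19/5)/2 = 22/5.
t_2 = (22/5 + 19/(22/5))/2 = 959/220.
t_3 = (959/220 + 19/(959/220))/2 = 1839281/421960.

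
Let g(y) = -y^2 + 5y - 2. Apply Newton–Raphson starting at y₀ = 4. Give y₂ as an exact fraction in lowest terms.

g'(y) = -2y + 5.
g(4) = 2, g'(4) = -3, so y₁ = 4 - 2/(-3) = 14/3.
g(14/3) = -4/9, g'(14/3) = -13/3, so y₂ = (14/3) - (-4/9)/(-13/3) = 178/39.

178/39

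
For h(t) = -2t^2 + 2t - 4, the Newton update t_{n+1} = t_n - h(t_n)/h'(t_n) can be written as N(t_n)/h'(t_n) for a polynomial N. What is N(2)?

-4

h'(t) = -4t + 2.
N(t) = t·h'(t) - h(t) = t·(-4t + 2) - (-2t^2 + 2t - 4) = -2t^2 + 4.
N(2) = -4.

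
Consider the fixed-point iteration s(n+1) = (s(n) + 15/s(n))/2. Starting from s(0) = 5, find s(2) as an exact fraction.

31/8

s(1) = (5 + 15/5)/2 = 4.
s(2) = (4 + 15/4)/2 = 31/8.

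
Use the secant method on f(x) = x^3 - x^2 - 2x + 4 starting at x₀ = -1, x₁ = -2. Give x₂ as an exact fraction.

-3/2

f(-1) = 4, f(-2) = -4. x₂ = (-2) - (-4)·((-2) - (-1))/((-4) - 4) = -3/2.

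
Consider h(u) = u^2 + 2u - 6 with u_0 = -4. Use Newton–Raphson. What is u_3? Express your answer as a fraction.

h'(u) = 2u + 2.
h(-4) = 2, h'(-4) = -6, so u_1 = (-4) - 2/(-6) = -11/3.
h(-11/3) = 1/9, h'(-11/3) = -16/3, so u_2 = (-11/3) - (1/9)/(-16/3) = -175/48.
h(-175/48) = 1/2304, h'(-175/48) = -127/24, so u_3 = (-175/48) - (1/2304)/(-127/24) = -44449/12192.

-44449/12192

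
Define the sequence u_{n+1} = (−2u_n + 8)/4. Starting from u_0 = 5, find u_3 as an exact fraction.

u_1 = (−2·5 + 8)/4 = −1/2.
u_2 = (−2·(−1/2) + 8)/4 = 9/4.
u_3 = (−2·(9/4) + 8)/4 = 7/8.

7/8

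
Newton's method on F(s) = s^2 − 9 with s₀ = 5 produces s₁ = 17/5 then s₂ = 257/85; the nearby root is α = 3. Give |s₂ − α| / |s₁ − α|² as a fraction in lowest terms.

s₁ − α = 17/5 − 3 = 2/5, so |s₁ − α| = 2/5.
s₂ − α = 257/85 − 3 = 2/85, so |s₂ − α| = 2/85.
|s₁ − α|² = 4/25.
Ratio = (2/85) / (4/25) = 5/34.

5/34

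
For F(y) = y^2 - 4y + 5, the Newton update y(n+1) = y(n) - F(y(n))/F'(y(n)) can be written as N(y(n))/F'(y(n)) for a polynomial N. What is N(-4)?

11

F'(y) = 2y - 4.
N(y) = y·F'(y) - F(y) = y·(2y - 4) - (y^2 - 4y + 5) = y^2 - 5.
N(-4) = 11.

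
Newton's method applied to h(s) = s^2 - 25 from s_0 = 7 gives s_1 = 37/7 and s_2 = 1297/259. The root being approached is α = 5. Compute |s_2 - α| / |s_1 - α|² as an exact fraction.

7/74

s_1 - α = 37/7 - 5 = 2/7, so |s_1 - α| = 2/7.
s_2 - α = 1297/259 - 5 = 2/259, so |s_2 - α| = 2/259.
|s_1 - α|² = 4/49.
Ratio = (2/259) / (4/49) = 7/74.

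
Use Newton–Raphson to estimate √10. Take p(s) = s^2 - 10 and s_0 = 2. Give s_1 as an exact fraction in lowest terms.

7/2

p'(s) = 2s.
p(2) = -6, p'(2) = 4, so s_1 = 2 - (-6)/4 = 7/2.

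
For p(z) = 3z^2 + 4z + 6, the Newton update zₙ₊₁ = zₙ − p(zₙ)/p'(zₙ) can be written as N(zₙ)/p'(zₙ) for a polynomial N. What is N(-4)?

p'(z) = 6z + 4.
N(z) = z·p'(z) − p(z) = z·(6z + 4) − (3z^2 + 4z + 6) = 3z^2 − 6.
N(-4) = 42.

42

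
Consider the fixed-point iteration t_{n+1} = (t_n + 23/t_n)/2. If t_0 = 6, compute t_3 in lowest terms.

t_1 = (6 + 23/6)/2 = 59/12.
t_2 = (59/12 + 23/(59/12))/2 = 6793/1416.
t_3 = (6793/1416 + 23/(6793/1416))/2 = 92261137/19237776.

92261137/19237776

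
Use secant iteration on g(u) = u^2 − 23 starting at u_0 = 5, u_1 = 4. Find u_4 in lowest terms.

g(5) = 2, g(4) = −7. u_2 = 4 − (−7)·(4 − 5)/((−7) − 2) = 43/9.
g(4) = −7, g(43/9) = −14/81. u_3 = (43/9) − (−14/81)·((43/9) − 4)/((−14/81) − (−7)) = 379/79.
g(43/9) = −14/81, g(379/79) = 98/6241. u_4 = (379/79) − (98/6241)·((379/79) − (43/9))/((98/6241) − (−14/81)) = 16325/3404.

16325/3404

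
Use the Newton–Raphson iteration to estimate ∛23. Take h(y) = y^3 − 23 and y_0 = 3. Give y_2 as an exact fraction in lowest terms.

1365775/480249

h'(y) = 3y^2.
h(3) = 4, h'(3) = 27, so y_1 = 3 − 4/27 = 77/27.
h(77/27) = 3824/19683, h'(77/27) = 5929/243, so y_2 = (77/27) − (3824/19683)/(5929/243) = 1365775/480249.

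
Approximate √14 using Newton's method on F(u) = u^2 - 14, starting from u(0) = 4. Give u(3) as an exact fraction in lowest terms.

F'(u) = 2u.
F(4) = 2, F'(4) = 8, so u(1) = 4 - 2/8 = 15/4.
F(15/4) = 1/16, F'(15/4) = 15/2, so u(2) = (15/4) - (1/16)/(15/2) = 449/120.
F(449/120) = 1/14400, F'(449/120) = 449/60, so u(3) = (449/120) - (1/14400)/(449/60) = 403201/107760.

403201/107760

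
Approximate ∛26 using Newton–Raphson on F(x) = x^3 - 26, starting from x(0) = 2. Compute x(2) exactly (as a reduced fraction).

149/49

F'(x) = 3x^2.
F(2) = -18, F'(2) = 12, so x(1) = 2 - (-18)/12 = 7/2.
F(7/2) = 135/8, F'(7/2) = 147/4, so x(2) = (7/2) - (135/8)/(147/4) = 149/49.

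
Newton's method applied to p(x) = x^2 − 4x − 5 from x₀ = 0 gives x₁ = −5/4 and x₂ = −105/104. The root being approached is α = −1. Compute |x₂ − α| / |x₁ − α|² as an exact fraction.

2/13

x₁ − α = −5/4 − (−1) = −5/4 + 1 = −1/4, so |x₁ − α| = 1/4.
x₂ − α = −105/104 − (−1) = −105/104 + 1 = −1/104, so |x₂ − α| = 1/104.
|x₁ − α|² = 1/16.
Ratio = (1/104) / (1/16) = 2/13.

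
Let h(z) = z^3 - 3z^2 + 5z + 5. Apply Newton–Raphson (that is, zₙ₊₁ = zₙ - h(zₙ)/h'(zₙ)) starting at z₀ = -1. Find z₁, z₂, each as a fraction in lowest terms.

h'(z) = 3z^2 - 6z + 5.
h(-1) = -4, h'(-1) = 14, so z₁ = (-1) - (-4)/14 = -5/7.
h(-5/7) = -160/343, h'(-5/7) = 530/49, so z₂ = (-5/7) - (-160/343)/(530/49) = -249/371.

z₁ = -5/7, z₂ = -249/371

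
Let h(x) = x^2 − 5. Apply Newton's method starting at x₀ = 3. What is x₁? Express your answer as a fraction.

h'(x) = 2x.
h(3) = 4, h'(3) = 6, so x₁ = 3 − 4/6 = 7/3.

7/3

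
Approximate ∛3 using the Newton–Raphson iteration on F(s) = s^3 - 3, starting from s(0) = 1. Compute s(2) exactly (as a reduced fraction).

F'(s) = 3s^2.
F(1) = -2, F'(1) = 3, so s(1) = 1 - (-2)/3 = 5/3.
F(5/3) = 44/27, F'(5/3) = 25/3, so s(2) = (5/3) - (44/27)/(25/3) = 331/225.

331/225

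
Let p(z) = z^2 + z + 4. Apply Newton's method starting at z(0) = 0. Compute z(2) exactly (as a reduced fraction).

p'(z) = 2z + 1.
p(0) = 4, p'(0) = 1, so z(1) = 0 - 4/1 = -4.
p(-4) = 16, p'(-4) = -7, so z(2) = (-4) - 16/(-7) = -12/7.

-12/7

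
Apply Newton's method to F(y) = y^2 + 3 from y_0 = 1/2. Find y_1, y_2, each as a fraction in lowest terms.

y_1 = −11/4, y_2 = −73/88

F'(y) = 2y.
F(1/2) = 13/4, F'(1/2) = 1, so y_1 = (1/2) − (13/4)/1 = −11/4.
F(−11/4) = 169/16, F'(−11/4) = −11/2, so y_2 = (−11/4) − (169/16)/(−11/2) = −73/88.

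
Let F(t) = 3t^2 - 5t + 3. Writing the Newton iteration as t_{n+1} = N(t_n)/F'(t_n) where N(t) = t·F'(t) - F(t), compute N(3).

24

F'(t) = 6t - 5.
N(t) = t·F'(t) - F(t) = t·(6t - 5) - (3t^2 - 5t + 3) = 3t^2 - 3.
N(3) = 24.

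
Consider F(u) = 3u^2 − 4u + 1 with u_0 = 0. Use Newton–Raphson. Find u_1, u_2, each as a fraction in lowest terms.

u_1 = 1/4, u_2 = 13/40

F'(u) = 6u − 4.
F(0) = 1, F'(0) = −4, so u_1 = 0 − 1/(−4) = 1/4.
F(1/4) = 3/16, F'(1/4) = −5/2, so u_2 = (1/4) − (3/16)/(−5/2) = 13/40.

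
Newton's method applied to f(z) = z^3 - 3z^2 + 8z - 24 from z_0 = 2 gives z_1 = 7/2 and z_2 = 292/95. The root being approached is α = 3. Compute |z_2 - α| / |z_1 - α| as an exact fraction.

z_1 - α = 7/2 - 3 = 1/2, so |z_1 - α| = 1/2.
z_2 - α = 292/95 - 3 = 7/95, so |z_2 - α| = 7/95.
Ratio = (7/95) / (1/2) = 14/95.

14/95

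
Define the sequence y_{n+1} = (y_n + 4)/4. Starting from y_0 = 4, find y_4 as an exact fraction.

43/32

y_1 = (4 + 4)/4 = 2.
y_2 = (2 + 4)/4 = 3/2.
y_3 = ((3/2) + 4)/4 = 11/8.
y_4 = ((11/8) + 4)/4 = 43/32.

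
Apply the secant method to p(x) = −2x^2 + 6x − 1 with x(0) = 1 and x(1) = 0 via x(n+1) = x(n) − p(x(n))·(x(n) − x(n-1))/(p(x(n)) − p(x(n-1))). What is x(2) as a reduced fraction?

1/4

p(1) = 3, p(0) = −1. x(2) = 0 − (−1)·(0 − 1)/((−1) − 3) = 1/4.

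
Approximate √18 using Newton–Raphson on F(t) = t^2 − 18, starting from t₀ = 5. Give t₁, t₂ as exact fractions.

t₁ = 43/10, t₂ = 3649/860

F'(t) = 2t.
F(5) = 7, F'(5) = 10, so t₁ = 5 − 7/10 = 43/10.
F(43/10) = 49/100, F'(43/10) = 43/5, so t₂ = (43/10) − (49/100)/(43/5) = 3649/860.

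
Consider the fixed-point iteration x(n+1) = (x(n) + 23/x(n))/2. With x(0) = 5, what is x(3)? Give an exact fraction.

x(1) = (5 + 23/5)/2 = 24/5.
x(2) = (24/5 + 23/(24/5))/2 = 1151/240.
x(3) = (1151/240 + 23/(1151/240))/2 = 2649601/552480.

2649601/552480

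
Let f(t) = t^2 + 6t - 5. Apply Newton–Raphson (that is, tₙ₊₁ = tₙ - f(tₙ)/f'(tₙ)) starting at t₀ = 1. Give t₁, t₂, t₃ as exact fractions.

t₁ = 3/4, t₂ = 89/120, t₃ = 79921/107760

f'(t) = 2t + 6.
f(1) = 2, f'(1) = 8, so t₁ = 1 - 2/8 = 3/4.
f(3/4) = 1/16, f'(3/4) = 15/2, so t₂ = (3/4) - (1/16)/(15/2) = 89/120.
f(89/120) = 1/14400, f'(89/120) = 449/60, so t₃ = (89/120) - (1/14400)/(449/60) = 79921/107760.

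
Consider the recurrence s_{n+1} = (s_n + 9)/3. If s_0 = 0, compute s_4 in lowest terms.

40/9

s_1 = (0 + 9)/3 = 3.
s_2 = (3 + 9)/3 = 4.
s_3 = (4 + 9)/3 = 13/3.
s_4 = ((13/3) + 9)/3 = 40/9.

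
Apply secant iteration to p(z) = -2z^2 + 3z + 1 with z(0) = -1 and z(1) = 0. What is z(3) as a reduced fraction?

p(-1) = -4, p(0) = 1. z(2) = 0 - 1·(0 - (-1))/(1 - (-4)) = -1/5.
p(0) = 1, p(-1/5) = 8/25. z(3) = (-1/5) - (8/25)·((-1/5) - 0)/((8/25) - 1) = -5/17.

-5/17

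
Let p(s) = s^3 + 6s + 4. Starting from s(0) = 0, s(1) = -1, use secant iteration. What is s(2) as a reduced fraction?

-4/7

p(0) = 4, p(-1) = -3. s(2) = (-1) - (-3)·((-1) - 0)/((-3) - 4) = -4/7.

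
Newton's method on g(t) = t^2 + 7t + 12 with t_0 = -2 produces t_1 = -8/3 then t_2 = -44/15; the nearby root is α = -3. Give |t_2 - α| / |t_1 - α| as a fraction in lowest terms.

t_1 - α = -8/3 - (-3) = -8/3 + 3 = 1/3, so |t_1 - α| = 1/3.
t_2 - α = -44/15 - (-3) = -44/15 + 3 = 1/15, so |t_2 - α| = 1/15.
Ratio = (1/15) / (1/3) = 1/5.

1/5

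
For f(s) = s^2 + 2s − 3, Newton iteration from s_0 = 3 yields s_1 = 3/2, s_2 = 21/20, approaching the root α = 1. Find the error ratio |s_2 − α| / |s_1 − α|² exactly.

s_1 − α = 3/2 − 1 = 1/2, so |s_1 − α| = 1/2.
s_2 − α = 21/20 − 1 = 1/20, so |s_2 − α| = 1/20.
|s_1 − α|² = 1/4.
Ratio = (1/20) / (1/4) = 1/5.

1/5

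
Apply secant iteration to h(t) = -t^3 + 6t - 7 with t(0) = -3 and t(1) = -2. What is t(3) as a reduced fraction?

-5845/1993

h(-3) = 2, h(-2) = -11. t(2) = (-2) - (-11)·((-2) - (-3))/((-11) - 2) = -37/13.
h(-2) = -11, h(-37/13) = -2244/2197. t(3) = (-37/13) - (-2244/2197)·((-37/13) - (-2))/((-2244/2197) - (-11)) = -5845/1993.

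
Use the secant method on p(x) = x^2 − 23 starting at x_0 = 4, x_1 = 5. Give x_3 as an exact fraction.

211/44

p(4) = −7, p(5) = 2. x_2 = 5 − 2·(5 − 4)/(2 − (−7)) = 43/9.
p(5) = 2, p(43/9) = −14/81. x_3 = (43/9) − (−14/81)·((43/9) − 5)/((−14/81) − 2) = 211/44.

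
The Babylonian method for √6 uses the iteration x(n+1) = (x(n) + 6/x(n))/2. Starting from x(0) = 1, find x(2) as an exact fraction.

73/28

x(1) = (1 + 6/1)/2 = 7/2.
x(2) = (7/2 + 6/(7/2))/2 = 73/28.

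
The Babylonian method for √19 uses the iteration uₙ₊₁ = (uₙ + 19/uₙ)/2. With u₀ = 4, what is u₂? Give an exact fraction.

u₁ = (4 + 19/4)/2 = 35/8.
u₂ = (35/8 + 19/(35/8))/2 = 2441/560.

2441/560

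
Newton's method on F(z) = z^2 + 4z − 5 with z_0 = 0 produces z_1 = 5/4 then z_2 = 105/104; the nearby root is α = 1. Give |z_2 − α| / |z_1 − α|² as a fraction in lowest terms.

2/13

z_1 − α = 5/4 − 1 = 1/4, so |z_1 − α| = 1/4.
z_2 − α = 105/104 − 1 = 1/104, so |z_2 − α| = 1/104.
|z_1 − α|² = 1/16.
Ratio = (1/104) / (1/16) = 2/13.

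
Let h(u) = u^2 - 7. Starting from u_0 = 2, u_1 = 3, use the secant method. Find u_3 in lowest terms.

37/14

h(2) = -3, h(3) = 2. u_2 = 3 - 2·(3 - 2)/(2 - (-3)) = 13/5.
h(3) = 2, h(13/5) = -6/25. u_3 = (13/5) - (-6/25)·((13/5) - 3)/((-6/25) - 2) = 37/14.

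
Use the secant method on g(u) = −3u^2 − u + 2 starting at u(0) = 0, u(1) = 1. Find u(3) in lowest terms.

g(0) = 2, g(1) = −2. u(2) = 1 − (−2)·(1 − 0)/((−2) − 2) = 1/2.
g(1) = −2, g(1/2) = 3/4. u(3) = (1/2) − (3/4)·((1/2) − 1)/((3/4) − (−2)) = 7/11.

7/11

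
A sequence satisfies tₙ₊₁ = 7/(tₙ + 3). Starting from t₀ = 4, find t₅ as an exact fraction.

t₁ = 7/(4 + 3) = 1.
t₂ = 7/(1 + 3) = 7/4.
t₃ = 7/(7/4 + 3) = 28/19.
t₄ = 7/(28/19 + 3) = 133/85.
t₅ = 7/(133/85 + 3) = 595/388.

595/388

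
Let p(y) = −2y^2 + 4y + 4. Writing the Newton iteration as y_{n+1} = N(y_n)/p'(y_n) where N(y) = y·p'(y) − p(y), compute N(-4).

p'(y) = −4y + 4.
N(y) = y·p'(y) − p(y) = y·(−4y + 4) − (−2y^2 + 4y + 4) = −2y^2 − 4.
N(-4) = −36.

−36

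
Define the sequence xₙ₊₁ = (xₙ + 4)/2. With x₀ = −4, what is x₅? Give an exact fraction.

15/4

x₁ = ((−4) + 4)/2 = 0.
x₂ = (0 + 4)/2 = 2.
x₃ = (2 + 4)/2 = 3.
x₄ = (3 + 4)/2 = 7/2.
x₅ = ((7/2) + 4)/2 = 15/4.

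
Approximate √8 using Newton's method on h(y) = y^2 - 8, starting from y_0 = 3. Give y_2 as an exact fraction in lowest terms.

h'(y) = 2y.
h(3) = 1, h'(3) = 6, so y_1 = 3 - 1/6 = 17/6.
h(17/6) = 1/36, h'(17/6) = 17/3, so y_2 = (17/6) - (1/36)/(17/3) = 577/204.

577/204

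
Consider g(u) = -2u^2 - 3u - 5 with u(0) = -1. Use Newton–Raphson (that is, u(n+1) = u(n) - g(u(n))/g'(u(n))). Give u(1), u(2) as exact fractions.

u(1) = 3, u(2) = 13/15

g'(u) = -4u - 3.
g(-1) = -4, g'(-1) = 1, so u(1) = (-1) - (-4)/1 = 3.
g(3) = -32, g'(3) = -15, so u(2) = 3 - (-32)/(-15) = 13/15.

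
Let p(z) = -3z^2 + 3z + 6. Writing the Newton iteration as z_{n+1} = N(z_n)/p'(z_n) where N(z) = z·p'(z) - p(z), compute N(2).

p'(z) = -6z + 3.
N(z) = z·p'(z) - p(z) = z·(-6z + 3) - (-3z^2 + 3z + 6) = -3z^2 - 6.
N(2) = -18.

-18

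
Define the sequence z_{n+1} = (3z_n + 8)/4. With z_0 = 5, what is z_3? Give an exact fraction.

z_1 = (3·5 + 8)/4 = 23/4.
z_2 = (3·(23/4) + 8)/4 = 101/16.
z_3 = (3·(101/16) + 8)/4 = 431/64.

431/64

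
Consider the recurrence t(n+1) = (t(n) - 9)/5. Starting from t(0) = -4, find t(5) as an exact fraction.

-7033/3125

t(1) = ((-4) - 9)/5 = -13/5.
t(2) = ((-13/5) - 9)/5 = -58/25.
t(3) = ((-58/25) - 9)/5 = -283/125.
t(4) = ((-283/125) - 9)/5 = -1408/625.
t(5) = ((-1408/625) - 9)/5 = -7033/3125.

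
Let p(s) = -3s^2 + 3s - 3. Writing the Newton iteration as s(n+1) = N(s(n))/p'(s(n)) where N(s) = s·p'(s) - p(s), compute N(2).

-9

p'(s) = -6s + 3.
N(s) = s·p'(s) - p(s) = s·(-6s + 3) - (-3s^2 + 3s - 3) = -3s^2 + 3.
N(2) = -9.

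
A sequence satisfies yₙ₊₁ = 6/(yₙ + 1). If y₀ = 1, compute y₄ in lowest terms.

30/17

y₁ = 6/(1 + 1) = 3.
y₂ = 6/(3 + 1) = 3/2.
y₃ = 6/(3/2 + 1) = 12/5.
y₄ = 6/(12/5 + 1) = 30/17.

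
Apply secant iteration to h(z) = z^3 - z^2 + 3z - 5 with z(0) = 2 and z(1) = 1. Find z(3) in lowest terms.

163/114

h(2) = 5, h(1) = -2. z(2) = 1 - (-2)·(1 - 2)/((-2) - 5) = 9/7.
h(1) = -2, h(9/7) = -230/343. z(3) = (9/7) - (-230/343)·((9/7) - 1)/((-230/343) - (-2)) = 163/114.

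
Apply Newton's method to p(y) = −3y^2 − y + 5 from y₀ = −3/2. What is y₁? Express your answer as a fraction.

−47/32

p'(y) = −6y − 1.
p(−3/2) = −1/4, p'(−3/2) = 8, so y₁ = (−3/2) − (−1/4)/8 = −47/32.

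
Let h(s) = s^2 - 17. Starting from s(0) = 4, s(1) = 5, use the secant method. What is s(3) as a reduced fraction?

h(4) = -1, h(5) = 8. s(2) = 5 - 8·(5 - 4)/(8 - (-1)) = 37/9.
h(5) = 8, h(37/9) = -8/81. s(3) = (37/9) - (-8/81)·((37/9) - 5)/((-8/81) - 8) = 169/41.

169/41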